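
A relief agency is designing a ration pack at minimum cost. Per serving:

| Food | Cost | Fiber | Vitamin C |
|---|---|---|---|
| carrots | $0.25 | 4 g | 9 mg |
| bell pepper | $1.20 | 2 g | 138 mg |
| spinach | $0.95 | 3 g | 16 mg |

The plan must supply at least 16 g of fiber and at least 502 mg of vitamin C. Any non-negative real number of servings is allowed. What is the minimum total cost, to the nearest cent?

$4.75

For a min-cost LP with two ≥-constraints, a basic feasible solution has at most two positive variables.
carrots only: max(16/4, 502/9) = 55.78 servings → $13.94.
bell pepper only: max(16/2, 502/138) = 8 servings → $9.60.
spinach only: max(16/3, 502/16) = 31.38 servings → $29.81.
carrots + bell pepper with both tight: 2.255 servings and 3.491 servings → $4.75.
carrots + spinach: the both-tight solution has a negative serving — not a feasible corner.
bell pepper + spinach with both tight: 3.272 servings and 3.152 servings → $6.92.
So the least-cost plan costs $4.75.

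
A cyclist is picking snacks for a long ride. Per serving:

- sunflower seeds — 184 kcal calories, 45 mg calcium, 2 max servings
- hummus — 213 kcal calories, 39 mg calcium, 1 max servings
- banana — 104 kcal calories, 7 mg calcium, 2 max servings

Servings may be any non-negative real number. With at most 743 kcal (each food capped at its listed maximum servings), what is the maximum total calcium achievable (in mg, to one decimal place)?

139.9 mg

Calcium per kcal: sunflower seeds 0.2446, hummus 0.1831, banana 0.06731.
Take 2 servings of sunflower seeds: uses 368 kcal, +90.0 mg calcium (running total 90.0 mg).
Take 1 serving of hummus: uses 213 kcal, +39.0 mg calcium (running total 129.0 mg).
Take 1.558 servings of banana: uses 162 kcal, +10.9 mg calcium (running total 139.9 mg).
Greedy by best ratio exhausts the calories allowance optimally: 139.9 mg.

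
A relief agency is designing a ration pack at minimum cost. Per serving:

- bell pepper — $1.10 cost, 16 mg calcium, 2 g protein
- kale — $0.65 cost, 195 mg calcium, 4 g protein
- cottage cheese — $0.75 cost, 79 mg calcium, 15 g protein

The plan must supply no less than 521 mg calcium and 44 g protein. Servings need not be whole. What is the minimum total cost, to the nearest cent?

At the optimum either one food covers both requirements or two foods hit both targets exactly; no other combination can be cheaper.
bell pepper only: max(521/16, 44/2) = 32.56 servings → $35.82.
kale only: max(521/195, 44/4) = 11 servings → $7.15.
cottage cheese only: max(521/79, 44/15) = 6.595 servings → $4.95.
bell pepper + kale with both tight: 19.93 servings and 1.037 servings → $22.59.
bell pepper + cottage cheese: intersection lies outside the first quadrant.
kale + cottage cheese with both tight: 1.663 servings and 2.49 servings → $2.95.
So the least-cost plan costs $2.95.

$2.95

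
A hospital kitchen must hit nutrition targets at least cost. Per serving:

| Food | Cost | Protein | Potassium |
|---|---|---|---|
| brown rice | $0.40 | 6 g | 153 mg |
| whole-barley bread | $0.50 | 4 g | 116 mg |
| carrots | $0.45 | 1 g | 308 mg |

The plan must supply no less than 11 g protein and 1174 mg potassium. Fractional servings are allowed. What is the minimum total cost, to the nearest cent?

Check every corner: each single food scaled to meet both minima, and each pair solved so both constraints bind.
brown rice only: max(11/6, 1174/153) = 7.673 servings → $3.07.
whole-barley bread only: max(11/4, 1174/116) = 10.12 servings → $5.06.
carrots only: max(11/1, 1174/308) = 11 servings → $4.95.
brown rice + whole-barley bread with both targets exact would need a negative amount; discard.
brown rice + carrots with both tight: 1.306 servings and 3.163 servings → $1.95.
whole-barley bread + carrots with both tight: 1.984 servings and 3.065 servings → $2.37.
So the least-cost plan costs $1.95.

$1.95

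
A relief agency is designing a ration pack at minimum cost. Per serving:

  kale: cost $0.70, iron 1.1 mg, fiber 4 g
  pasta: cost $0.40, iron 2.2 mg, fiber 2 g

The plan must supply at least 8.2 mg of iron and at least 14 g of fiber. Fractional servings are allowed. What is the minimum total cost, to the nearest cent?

$2.58

A basic optimal solution has at most two foods positive. Try each food alone and each pair with both targets met exactly.
kale only: max(8.2/1.1, 14/4) = 7.455 servings → $5.22.
pasta only: max(8.2/2.2, 14/2) = 7 servings → $2.80.
kale + pasta with both tight: 2.182 servings and 2.636 servings → $2.58.
So the least-cost plan costs $2.58.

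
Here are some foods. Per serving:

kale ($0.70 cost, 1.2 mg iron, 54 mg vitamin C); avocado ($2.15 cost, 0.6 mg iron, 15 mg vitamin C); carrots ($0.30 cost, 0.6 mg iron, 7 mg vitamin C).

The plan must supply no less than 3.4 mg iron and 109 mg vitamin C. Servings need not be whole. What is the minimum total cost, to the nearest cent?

kale only: max(3.4/1.2, 109/54) = 2.833 servings → $1.98.
avocado only: max(3.4/0.6, 109/15) = 7.267 servings → $15.62.
carrots only: max(3.4/0.6, 109/7) = 15.57 servings → $4.67.
kale + avocado with both tight: 1 serving and 3.667 servings → $8.58.
kale + carrots with both tight: 1.733 servings and 2.2 servings → $1.87.
avocado + carrots: intersection lies outside the first quadrant.
So the least-cost plan costs $1.87.

$1.87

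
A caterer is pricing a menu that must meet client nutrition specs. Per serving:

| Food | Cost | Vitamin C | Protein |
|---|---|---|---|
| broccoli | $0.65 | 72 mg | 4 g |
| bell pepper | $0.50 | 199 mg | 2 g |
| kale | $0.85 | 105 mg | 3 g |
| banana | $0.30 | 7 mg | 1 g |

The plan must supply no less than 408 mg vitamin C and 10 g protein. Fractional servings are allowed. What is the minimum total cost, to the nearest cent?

This is a tiny linear program; its minimum lies at a vertex of the feasible set. List the vertices and price them.
broccoli only: max(408/72, 10/4) = 5.667 servings → $3.68.
bell pepper only: max(408/199, 10/2) = 5 servings → $2.50.
kale only: max(408/105, 10/3) = 3.886 servings → $3.30.
banana only: max(408/7, 10/1) = 58.29 servings → $17.49.
broccoli + bell pepper with both tight: 1.801 servings and 1.399 servings → $1.87.
broccoli + kale: intersection lies outside the first quadrant.
broccoli + banana with both targets exact would need a negative amount; discard.
bell pepper + kale with both tight: 0.4496 servings and 3.034 servings → $2.80.
bell pepper + banana with both tight: 1.827 servings and 6.346 servings → $2.82.
kale + banana with both targets exact would need a negative amount; discard.
Cheapest feasible corner: $1.87.

$1.87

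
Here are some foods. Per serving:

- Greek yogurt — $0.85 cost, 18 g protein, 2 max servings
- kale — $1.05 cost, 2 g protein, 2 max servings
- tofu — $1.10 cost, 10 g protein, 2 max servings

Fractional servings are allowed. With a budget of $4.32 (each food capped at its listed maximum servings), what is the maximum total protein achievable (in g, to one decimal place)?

56.8 g

Protein per dollar: Greek yogurt 21.18, tofu 9.091, kale 1.905.
Take 2 servings of Greek yogurt: spends $1.70, +36.0 g protein (running total 36.0 g).
Take 2 servings of tofu: spends $2.20, +20.0 g protein (running total 56.0 g).
Take 0.4 servings of kale: spends $0.42, +0.8 g protein (running total 56.8 g).
Greedy by best ratio exhausts the cost allowance optimally: 56.8 g.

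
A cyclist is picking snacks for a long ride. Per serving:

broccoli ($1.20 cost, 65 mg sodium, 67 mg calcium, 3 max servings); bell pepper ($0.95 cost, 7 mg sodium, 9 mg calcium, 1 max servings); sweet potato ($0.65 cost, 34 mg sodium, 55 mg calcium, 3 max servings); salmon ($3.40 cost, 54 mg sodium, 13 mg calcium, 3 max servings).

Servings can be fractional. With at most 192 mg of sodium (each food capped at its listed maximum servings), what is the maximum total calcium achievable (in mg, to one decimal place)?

259.6 mg

Calcium per mg sodium: sweet potato 1.618, bell pepper 1.286, broccoli 1.031, salmon 0.2407.
Take 3 servings of sweet potato: uses 102 mg sodium, +165.0 mg calcium (running total 165.0 mg).
Take 1 serving of bell pepper: uses 7 mg sodium, +9.0 mg calcium (running total 174.0 mg).
Take 1.277 servings of broccoli: uses 83 mg sodium, +85.6 mg calcium (running total 259.6 mg).
Filling greedily by calcium-per-mg sodium is optimal for one linear limit, giving 259.6 mg.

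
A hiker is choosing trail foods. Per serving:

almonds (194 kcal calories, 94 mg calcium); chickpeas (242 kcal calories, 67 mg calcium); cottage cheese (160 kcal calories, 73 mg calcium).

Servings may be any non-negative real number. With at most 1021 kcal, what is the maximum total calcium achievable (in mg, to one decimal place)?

494.7 mg

Calcium per kcal: almonds 0.4845, cottage cheese 0.4562, chickpeas 0.2769.
With no serving limits, spend the whole calories allowance on almonds: 1021 kcal / 194 kcal × 94 mg = 494.7 mg.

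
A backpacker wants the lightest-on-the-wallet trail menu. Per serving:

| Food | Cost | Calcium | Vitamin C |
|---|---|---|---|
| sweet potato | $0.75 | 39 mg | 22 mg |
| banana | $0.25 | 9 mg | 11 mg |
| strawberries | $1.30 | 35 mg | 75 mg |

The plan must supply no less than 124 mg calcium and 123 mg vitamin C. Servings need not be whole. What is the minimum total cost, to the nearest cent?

$2.99

Compare the cost at each extreme point of the feasible region.
sweet potato only: max(124/39, 123/22) = 5.591 servings → $4.19.
banana only: max(124/9, 123/11) = 13.78 servings → $3.44.
strawberries only: max(124/35, 123/75) = 3.543 servings → $4.61.
sweet potato + banana with both tight: 1.113 servings and 8.957 servings → $3.07.
sweet potato + strawberries with both tight: 2.318 servings and 0.9601 servings → $2.99.
banana + strawberries: the both-tight solution has a negative serving — not a feasible corner.
Cheapest feasible corner: $2.99.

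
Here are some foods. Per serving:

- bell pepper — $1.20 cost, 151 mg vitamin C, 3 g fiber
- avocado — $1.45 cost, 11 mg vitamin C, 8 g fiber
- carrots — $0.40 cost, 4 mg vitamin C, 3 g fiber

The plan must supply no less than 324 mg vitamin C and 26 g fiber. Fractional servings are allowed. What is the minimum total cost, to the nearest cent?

$5.04

The cheapest plan sits at a corner of the feasible region — with two constraints it uses at most two foods.
bell pepper only: max(324/151, 26/3) = 8.667 servings → $10.40.
avocado only: max(324/11, 26/8) = 29.45 servings → $42.71.
carrots only: max(324/4, 26/3) = 81 servings → $32.40.
bell pepper + avocado with both tight: 1.963 servings and 2.514 servings → $6.00.
bell pepper + carrots with both tight: 1.968 servings and 6.698 servings → $5.04.
avocado + carrots: intersection lies outside the first quadrant.
The minimum over all feasible corners is $5.04.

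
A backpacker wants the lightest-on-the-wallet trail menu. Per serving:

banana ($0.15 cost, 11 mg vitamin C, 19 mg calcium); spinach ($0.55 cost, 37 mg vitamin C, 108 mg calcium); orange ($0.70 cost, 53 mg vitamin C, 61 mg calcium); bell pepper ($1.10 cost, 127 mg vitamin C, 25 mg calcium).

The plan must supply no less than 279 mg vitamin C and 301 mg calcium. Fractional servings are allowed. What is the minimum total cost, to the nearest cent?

$2.98

A basic optimal solution has at most two foods positive. Try each food alone and each pair with both targets met exactly.
banana only: max(279/11, 301/19) = 25.36 servings → $3.80.
spinach only: max(279/37, 301/108) = 7.541 servings → $4.15.
orange only: max(279/53, 301/61) = 5.264 servings → $3.68.
bell pepper only: max(279/127, 301/25) = 12.04 servings → $13.24.
banana + spinach with both targets exact would need a negative amount; discard.
banana + orange: the both-tight solution has a negative serving — not a feasible corner.
banana + bell pepper with both tight: 14.62 servings and 0.9308 servings → $3.22.
spinach + orange with both targets exact would need a negative amount; discard.
spinach + bell pepper with both tight: 2.443 servings and 1.485 servings → $2.98.
orange + bell pepper with both tight: 4.866 servings and 0.166 servings → $3.59.
The minimum over all feasible corners is $2.98.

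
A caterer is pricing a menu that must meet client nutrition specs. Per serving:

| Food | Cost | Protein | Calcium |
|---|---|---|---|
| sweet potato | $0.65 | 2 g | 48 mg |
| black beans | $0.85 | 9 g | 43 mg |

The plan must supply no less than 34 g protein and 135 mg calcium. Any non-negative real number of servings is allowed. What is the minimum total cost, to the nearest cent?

$3.21

A basic optimal solution has at most two foods positive. Try each food alone and each pair with both targets met exactly.
sweet potato only: max(34/2, 135/48) = 17 servings → $11.05.
black beans only: max(34/9, 135/43) = 3.778 servings → $3.21.
sweet potato + black beans with both targets exact would need a negative amount; discard.
So the least-cost plan costs $3.21.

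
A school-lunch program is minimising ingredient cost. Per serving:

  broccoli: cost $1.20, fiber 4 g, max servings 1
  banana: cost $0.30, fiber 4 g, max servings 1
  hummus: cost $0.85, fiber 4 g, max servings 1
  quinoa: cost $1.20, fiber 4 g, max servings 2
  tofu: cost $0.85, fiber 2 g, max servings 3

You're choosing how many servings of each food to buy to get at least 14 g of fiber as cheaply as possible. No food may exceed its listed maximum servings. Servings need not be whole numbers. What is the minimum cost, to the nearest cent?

$2.95

Cost per g of fiber: banana $0.0750, hummus $0.2125, broccoli $0.3000, quinoa $0.3000, tofu $0.4250.
Take 1 serving of banana: +4.0 g fiber for $0.30 (total $0.30, still need 10.0 g).
Take 1 serving of hummus: +4.0 g fiber for $0.85 (total $1.15, still need 6.0 g).
Take 1 serving of broccoli: +4.0 g fiber for $1.20 (total $2.35, still need 2.0 g).
Take 0.5 servings of quinoa: +2.0 g fiber for $0.60 (total $2.95, still need 0.0 g).
Filling from the cheapest source first is optimal under one linear minimum: $2.95.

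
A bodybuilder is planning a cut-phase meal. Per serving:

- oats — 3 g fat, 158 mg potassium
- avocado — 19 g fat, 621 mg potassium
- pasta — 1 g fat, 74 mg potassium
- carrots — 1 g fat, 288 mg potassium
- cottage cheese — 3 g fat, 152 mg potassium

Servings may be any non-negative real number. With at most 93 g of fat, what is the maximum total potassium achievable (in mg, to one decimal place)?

Potassium per g fat: carrots 288, pasta 74, oats 52.67, cottage cheese 50.67, avocado 32.68.
With no serving limits, spend the whole fat allowance on carrots: 93 g / 1 g × 288 mg = 26784.0 mg.

26784.0 mg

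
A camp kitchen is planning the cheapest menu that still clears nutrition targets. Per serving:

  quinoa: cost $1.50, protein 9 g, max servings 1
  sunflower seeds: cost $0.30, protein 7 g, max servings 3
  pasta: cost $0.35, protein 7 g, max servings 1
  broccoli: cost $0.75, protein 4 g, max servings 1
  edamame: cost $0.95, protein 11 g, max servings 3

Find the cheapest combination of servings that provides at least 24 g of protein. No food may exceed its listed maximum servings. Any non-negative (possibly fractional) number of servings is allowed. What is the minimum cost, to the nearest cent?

Cost per g of protein: sunflower seeds $0.0429, pasta $0.0500, edamame $0.0864, quinoa $0.1667, broccoli $0.1875.
Take 3 servings of sunflower seeds: +21.0 g protein for $0.90 (total $0.90, still need 3.0 g).
Take 0.4286 servings of pasta: +3.0 g protein for $0.15 (total $1.05, still need 0.0 g).
Greedy by cheapest-per-g is optimal for a single linear constraint, so the minimum cost is $1.05.

$1.05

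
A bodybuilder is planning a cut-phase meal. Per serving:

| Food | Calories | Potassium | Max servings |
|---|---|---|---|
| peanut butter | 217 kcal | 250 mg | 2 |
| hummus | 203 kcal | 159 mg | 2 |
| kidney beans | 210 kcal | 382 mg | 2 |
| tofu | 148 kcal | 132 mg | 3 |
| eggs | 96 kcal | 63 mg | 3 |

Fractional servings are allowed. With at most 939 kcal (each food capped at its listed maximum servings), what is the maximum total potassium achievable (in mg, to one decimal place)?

1339.8 mg

Potassium per kcal: kidney beans 1.819, peanut butter 1.152, tofu 0.8919, hummus 0.7833, eggs 0.6562.
Take 2 servings of kidney beans: uses 420 kcal, +764.0 mg potassium (running total 764.0 mg).
Take 2 servings of peanut butter: uses 434 kcal, +500.0 mg potassium (running total 1264.0 mg).
Take 0.5743 servings of tofu: uses 85 kcal, +75.8 mg potassium (running total 1339.8 mg).
Greedy by best ratio exhausts the calories allowance optimally: 1339.8 mg.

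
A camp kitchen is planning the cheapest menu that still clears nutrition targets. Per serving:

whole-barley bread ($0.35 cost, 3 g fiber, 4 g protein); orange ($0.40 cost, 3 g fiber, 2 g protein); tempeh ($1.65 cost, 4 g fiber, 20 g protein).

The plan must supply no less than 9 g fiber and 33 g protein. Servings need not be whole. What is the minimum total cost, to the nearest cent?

A basic optimal solution has at most two foods positive. Try each food alone and each pair with both targets met exactly.
whole-barley bread only: max(9/3, 33/4) = 8.25 servings → $2.89.
orange only: max(9/3, 33/2) = 16.5 servings → $6.60.
tempeh only: max(9/4, 33/20) = 2.25 servings → $3.71.
whole-barley bread + orange: the both-tight solution has a negative serving — not a feasible corner.
whole-barley bread + tempeh with both tight: 1.091 servings and 1.432 servings → $2.74.
orange + tempeh with both tight: 0.9231 servings and 1.558 servings → $2.94.
Cheapest feasible corner: $2.74.

$2.74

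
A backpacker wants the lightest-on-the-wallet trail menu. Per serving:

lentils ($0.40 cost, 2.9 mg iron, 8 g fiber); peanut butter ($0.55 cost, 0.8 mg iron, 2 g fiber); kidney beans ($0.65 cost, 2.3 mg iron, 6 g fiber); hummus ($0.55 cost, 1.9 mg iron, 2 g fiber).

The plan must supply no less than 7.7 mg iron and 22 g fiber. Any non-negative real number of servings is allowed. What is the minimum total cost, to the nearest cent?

$1.10

A basic optimal solution has at most two foods positive. Try each food alone and each pair with both targets met exactly.
lentils only: max(7.7/2.9, 22/8) = 2.75 servings → $1.10.
peanut butter only: max(7.7/0.8, 22/2) = 11 servings → $6.05.
kidney beans only: max(7.7/2.3, 22/6) = 3.667 servings → $2.38.
hummus only: max(7.7/1.9, 22/2) = 11 servings → $6.05.
lentils + peanut butter: intersection lies outside the first quadrant.
lentils + kidney beans: intersection lies outside the first quadrant.
lentils + hummus: intersection lies outside the first quadrant.
peanut butter + kidney beans: the both-tight solution has a negative serving — not a feasible corner.
peanut butter + hummus: the both-tight solution has a negative serving — not a feasible corner.
kidney beans + hummus with both targets exact would need a negative amount; discard.
The minimum over all feasible corners is $1.10.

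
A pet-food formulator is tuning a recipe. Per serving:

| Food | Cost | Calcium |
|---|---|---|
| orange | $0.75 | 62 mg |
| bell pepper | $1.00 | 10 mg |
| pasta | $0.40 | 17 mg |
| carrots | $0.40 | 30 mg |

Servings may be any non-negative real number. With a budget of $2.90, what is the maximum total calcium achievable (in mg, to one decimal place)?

239.7 mg

Calcium per dollar: orange 82.67, carrots 75, pasta 42.5, bell pepper 10.
With no serving limits, spend the whole cost allowance on orange: $2.90 / $0.75 × 62 mg = 239.7 mg.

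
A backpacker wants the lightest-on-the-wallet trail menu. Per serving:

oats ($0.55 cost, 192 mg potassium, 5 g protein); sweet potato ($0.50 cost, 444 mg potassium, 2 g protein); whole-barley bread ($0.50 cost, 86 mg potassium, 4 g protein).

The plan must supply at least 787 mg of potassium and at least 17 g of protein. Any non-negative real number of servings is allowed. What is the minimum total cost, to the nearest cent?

At the optimum either one food covers both requirements or two foods hit both targets exactly; no other combination can be cheaper.
oats only: max(787/192, 17/5) = 4.099 servings → $2.25.
sweet potato only: max(787/444, 17/2) = 8.5 servings → $4.25.
whole-barley bread only: max(787/86, 17/4) = 9.151 servings → $4.58.
oats + sweet potato with both tight: 3.254 servings and 0.3655 servings → $1.97.
oats + whole-barley bread with both targets exact would need a negative amount; discard.
sweet potato + whole-barley bread with both tight: 1.051 servings and 3.724 servings → $2.39.
Cheapest feasible corner: $1.97.

$1.97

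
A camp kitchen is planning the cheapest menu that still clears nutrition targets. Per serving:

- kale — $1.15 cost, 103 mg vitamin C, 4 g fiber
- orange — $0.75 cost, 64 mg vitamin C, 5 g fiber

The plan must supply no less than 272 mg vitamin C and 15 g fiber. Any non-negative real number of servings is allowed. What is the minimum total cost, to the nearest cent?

$3.10

Compare the cost at each extreme point of the feasible region.
kale only: max(272/103, 15/4) = 3.75 servings → $4.31.
orange only: max(272/64, 15/5) = 4.25 servings → $3.19.
kale + orange with both tight: 1.544 servings and 1.764 servings → $3.10.
Cheapest feasible corner: $3.10.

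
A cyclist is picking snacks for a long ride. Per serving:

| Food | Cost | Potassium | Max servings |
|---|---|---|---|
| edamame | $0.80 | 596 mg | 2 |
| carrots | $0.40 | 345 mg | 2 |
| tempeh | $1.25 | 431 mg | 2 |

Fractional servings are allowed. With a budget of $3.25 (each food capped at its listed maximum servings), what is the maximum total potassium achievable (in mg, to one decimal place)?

Potassium per dollar: carrots 862.5, edamame 745, tempeh 344.8.
Take 2 servings of carrots: spends $0.80, +690.0 mg potassium (running total 690.0 mg).
Take 2 servings of edamame: spends $1.60, +1192.0 mg potassium (running total 1882.0 mg).
Take 0.68 servings of tempeh: spends $0.85, +293.1 mg potassium (running total 2175.1 mg).
Greedy by best ratio exhausts the cost allowance optimally: 2175.1 mg.

2175.1 mg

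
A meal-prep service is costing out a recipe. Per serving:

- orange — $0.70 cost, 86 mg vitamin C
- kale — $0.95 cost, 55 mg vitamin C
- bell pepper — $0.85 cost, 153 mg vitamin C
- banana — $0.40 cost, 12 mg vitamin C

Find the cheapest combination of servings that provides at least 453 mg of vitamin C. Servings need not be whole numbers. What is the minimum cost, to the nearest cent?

Cost per mg of vitamin C: bell pepper $0.0056, orange $0.0081, kale $0.0173, banana $0.0333.
With no serving limits, use only bell pepper: 453 mg / 153 mg = 2.961 servings × $0.85 = $2.52.

$2.52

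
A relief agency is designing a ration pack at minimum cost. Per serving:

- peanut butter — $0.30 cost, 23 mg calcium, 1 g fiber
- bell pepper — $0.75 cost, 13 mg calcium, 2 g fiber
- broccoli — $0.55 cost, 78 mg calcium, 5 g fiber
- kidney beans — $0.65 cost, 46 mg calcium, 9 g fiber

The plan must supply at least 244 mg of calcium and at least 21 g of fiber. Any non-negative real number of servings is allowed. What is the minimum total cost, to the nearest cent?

$2.01

Minimising a linear cost over {calcium ≥ 244, fiber ≥ 21, servings ≥ 0} — the optimum is at a vertex, using one or two foods.
peanut butter only: max(244/23, 21/1) = 21 servings → $6.30.
bell pepper only: max(244/13, 21/2) = 18.77 servings → $14.08.
broccoli only: max(244/78, 21/5) = 4.2 servings → $2.31.
kidney beans only: max(244/46, 21/9) = 5.304 servings → $3.45.
peanut butter + bell pepper with both tight: 6.515 servings and 7.242 servings → $7.39.
peanut butter + broccoli with both targets exact would need a negative amount; discard.
peanut butter + kidney beans with both tight: 7.64 servings and 1.484 servings → $3.26.
bell pepper + broccoli with both tight: 4.593 servings and 2.363 servings → $4.74.
bell pepper + kidney beans: the both-tight solution has a negative serving — not a feasible corner.
broccoli + kidney beans with both tight: 2.606 servings and 0.8856 servings → $2.01.
So the least-cost plan costs $2.01.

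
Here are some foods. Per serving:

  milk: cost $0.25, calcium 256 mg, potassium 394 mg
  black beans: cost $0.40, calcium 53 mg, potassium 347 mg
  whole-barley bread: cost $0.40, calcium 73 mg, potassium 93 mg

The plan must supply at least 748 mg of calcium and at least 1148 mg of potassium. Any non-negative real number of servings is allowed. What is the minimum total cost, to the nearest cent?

$0.73

This is a tiny linear program; its minimum lies at a vertex of the feasible set. List the vertices and price them.
milk only: max(748/256, 1148/394) = 2.922 servings → $0.73.
black beans only: max(748/53, 1148/347) = 14.11 servings → $5.65.
whole-barley bread only: max(748/73, 1148/93) = 12.34 servings → $4.94.
milk + black beans: the both-tight solution has a negative serving — not a feasible corner.
milk + whole-barley bread with both tight: 2.874 servings and 0.1663 servings → $0.79.
black beans + whole-barley bread with both tight: 0.698 servings and 9.74 servings → $4.18.
The minimum over all feasible corners is $0.73.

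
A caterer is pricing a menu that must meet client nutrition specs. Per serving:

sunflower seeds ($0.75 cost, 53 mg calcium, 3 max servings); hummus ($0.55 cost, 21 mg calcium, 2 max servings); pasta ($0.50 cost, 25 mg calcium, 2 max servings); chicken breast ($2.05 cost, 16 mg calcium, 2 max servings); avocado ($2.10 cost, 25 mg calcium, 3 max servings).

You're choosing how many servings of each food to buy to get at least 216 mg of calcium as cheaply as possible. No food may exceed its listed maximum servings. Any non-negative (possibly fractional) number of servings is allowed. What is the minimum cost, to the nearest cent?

$3.43

Cost per mg of calcium: sunflower seeds $0.0142, pasta $0.0200, hummus $0.0262, avocado $0.0840, chicken breast $0.1281.
Take 3 servings of sunflower seeds: +159.0 mg calcium for $2.25 (total $2.25, still need 57.0 mg).
Take 2 servings of pasta: +50.0 mg calcium for $1.00 (total $3.25, still need 7.0 mg).
Take 0.3333 servings of hummus: +7.0 mg calcium for $0.18 (total $3.43, still need 0.0 mg).
Filling from the cheapest source first is optimal under one linear minimum: $3.43.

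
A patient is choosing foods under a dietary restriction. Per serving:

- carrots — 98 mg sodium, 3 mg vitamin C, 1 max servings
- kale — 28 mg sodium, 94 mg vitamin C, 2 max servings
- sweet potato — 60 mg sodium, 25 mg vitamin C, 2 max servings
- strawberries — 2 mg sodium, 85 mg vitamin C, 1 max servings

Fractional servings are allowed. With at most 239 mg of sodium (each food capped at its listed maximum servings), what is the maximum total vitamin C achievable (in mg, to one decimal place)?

324.9 mg

Vitamin C per mg sodium: strawberries 42.5, kale 3.357, sweet potato 0.4167, carrots 0.03061.
Take 1 serving of strawberries: uses 2 mg sodium, +85.0 mg vitamin C (running total 85.0 mg).
Take 2 servings of kale: uses 56 mg sodium, +188.0 mg vitamin C (running total 273.0 mg).
Take 2 servings of sweet potato: uses 120 mg sodium, +50.0 mg vitamin C (running total 323.0 mg).
Take 0.6224 servings of carrots: uses 61 mg sodium, +1.9 mg vitamin C (running total 324.9 mg).
Greedy by best ratio exhausts the sodium allowance optimally: 324.9 mg.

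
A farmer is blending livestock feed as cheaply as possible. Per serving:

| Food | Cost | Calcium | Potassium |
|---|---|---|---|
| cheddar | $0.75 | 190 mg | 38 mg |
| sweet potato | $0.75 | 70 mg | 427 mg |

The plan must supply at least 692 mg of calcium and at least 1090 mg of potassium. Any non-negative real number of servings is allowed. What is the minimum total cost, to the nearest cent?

The cheapest plan sits at a corner of the feasible region — with two constraints it uses at most two foods.
cheddar only: max(692/190, 1090/38) = 28.68 servings → $21.51.
sweet potato only: max(692/70, 1090/427) = 9.886 servings → $7.41.
cheddar + sweet potato with both tight: 2.793 servings and 2.304 servings → $3.82.
The minimum over all feasible corners is $3.82.

$3.82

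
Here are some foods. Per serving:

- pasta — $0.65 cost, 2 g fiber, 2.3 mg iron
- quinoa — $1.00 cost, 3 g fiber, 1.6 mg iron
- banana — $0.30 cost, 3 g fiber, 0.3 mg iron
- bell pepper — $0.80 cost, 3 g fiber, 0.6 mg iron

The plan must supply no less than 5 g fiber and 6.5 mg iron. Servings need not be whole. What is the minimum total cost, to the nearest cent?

Minimising a linear cost over {fiber ≥ 5, iron ≥ 6.5, servings ≥ 0} — the optimum is at a vertex, using one or two foods.
pasta only: max(5/2, 6.5/2.3) = 2.826 servings → $1.84.
quinoa only: max(5/3, 6.5/1.6) = 4.062 servings → $4.06.
banana only: max(5/3, 6.5/0.3) = 21.67 servings → $6.50.
bell pepper only: max(5/3, 6.5/0.6) = 10.83 servings → $8.67.
pasta + quinoa: the both-tight solution has a negative serving — not a feasible corner.
pasta + banana: the both-tight solution has a negative serving — not a feasible corner.
pasta + bell pepper: intersection lies outside the first quadrant.
quinoa + banana: intersection lies outside the first quadrant.
quinoa + bell pepper: intersection lies outside the first quadrant.
banana + bell pepper: the both-tight solution has a negative serving — not a feasible corner.
Cheapest feasible corner: $1.84.

$1.84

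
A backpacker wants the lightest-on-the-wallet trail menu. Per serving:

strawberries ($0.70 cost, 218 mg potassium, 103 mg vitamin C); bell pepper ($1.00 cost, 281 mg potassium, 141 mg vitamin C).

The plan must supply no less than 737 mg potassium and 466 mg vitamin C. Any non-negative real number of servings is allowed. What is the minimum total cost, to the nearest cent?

$3.17

Compare the cost at each extreme point of the feasible region.
strawberries only: max(737/218, 466/103) = 4.524 servings → $3.17.
bell pepper only: max(737/281, 466/141) = 3.305 servings → $3.30.
strawberries + bell pepper: intersection lies outside the first quadrant.
So the least-cost plan costs $3.17.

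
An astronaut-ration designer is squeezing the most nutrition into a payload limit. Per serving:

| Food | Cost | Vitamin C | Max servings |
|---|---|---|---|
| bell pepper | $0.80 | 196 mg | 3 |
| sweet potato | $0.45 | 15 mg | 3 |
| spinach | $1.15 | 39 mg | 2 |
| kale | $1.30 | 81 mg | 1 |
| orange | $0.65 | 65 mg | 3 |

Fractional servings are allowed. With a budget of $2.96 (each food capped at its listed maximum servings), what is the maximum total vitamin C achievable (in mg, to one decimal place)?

Vitamin C per dollar: bell pepper 245, orange 100, kale 62.31, spinach 33.91, sweet potato 33.33.
Take 3 servings of bell pepper: spends $2.40, +588.0 mg vitamin C (running total 588.0 mg).
Take 0.8615 servings of orange: spends $0.56, +56.0 mg vitamin C (running total 644.0 mg).
Filling greedily by vitamin C-per-dollar is optimal for one linear limit, giving 644.0 mg.

644.0 mg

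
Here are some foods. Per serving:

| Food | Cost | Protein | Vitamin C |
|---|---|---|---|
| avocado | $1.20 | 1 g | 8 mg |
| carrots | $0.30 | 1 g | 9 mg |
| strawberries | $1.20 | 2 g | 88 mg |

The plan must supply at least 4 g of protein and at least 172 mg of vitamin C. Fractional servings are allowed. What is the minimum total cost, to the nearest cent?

This is a tiny linear program; its minimum lies at a vertex of the feasible set. List the vertices and price them.
avocado only: max(4/1, 172/8) = 21.5 servings → $25.80.
carrots only: max(4/1, 172/9) = 19.11 servings → $5.73.
strawberries only: max(4/2, 172/88) = 2 servings → $2.40.
avocado + carrots with both targets exact would need a negative amount; discard.
avocado + strawberries with both tight: 0.1111 servings and 1.944 servings → $2.47.
carrots + strawberries with both tight: 0.1143 servings and 1.943 servings → $2.37.
So the least-cost plan costs $2.37.

$2.37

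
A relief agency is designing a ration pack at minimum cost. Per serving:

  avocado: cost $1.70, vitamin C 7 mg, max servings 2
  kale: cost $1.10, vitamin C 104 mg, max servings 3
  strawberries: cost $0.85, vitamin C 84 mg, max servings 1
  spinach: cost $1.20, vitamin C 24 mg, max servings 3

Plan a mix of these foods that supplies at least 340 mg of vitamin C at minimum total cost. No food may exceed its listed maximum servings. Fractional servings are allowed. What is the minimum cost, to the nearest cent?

$3.56

Cost per mg of vitamin C: strawberries $0.0101, kale $0.0106, spinach $0.0500, avocado $0.2429.
Take 1 serving of strawberries: +84.0 mg vitamin C for $0.85 (total $0.85, still need 256.0 mg).
Take 2.462 servings of kale: +256.0 mg vitamin C for $2.71 (total $3.56, still need 0.0 mg).
Greedy by cheapest-per-mg is optimal for a single linear constraint, so the minimum cost is $3.56.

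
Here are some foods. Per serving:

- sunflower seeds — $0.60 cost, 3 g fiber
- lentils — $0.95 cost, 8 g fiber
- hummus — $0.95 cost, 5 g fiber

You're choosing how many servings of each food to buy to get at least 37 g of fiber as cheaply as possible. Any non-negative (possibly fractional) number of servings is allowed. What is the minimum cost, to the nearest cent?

$4.39

Cost per g of fiber: lentils $0.1187, hummus $0.1900, sunflower seeds $0.2000.
With no serving limits, use only lentils: 37 g / 8 g = 4.625 servings × $0.95 = $4.39.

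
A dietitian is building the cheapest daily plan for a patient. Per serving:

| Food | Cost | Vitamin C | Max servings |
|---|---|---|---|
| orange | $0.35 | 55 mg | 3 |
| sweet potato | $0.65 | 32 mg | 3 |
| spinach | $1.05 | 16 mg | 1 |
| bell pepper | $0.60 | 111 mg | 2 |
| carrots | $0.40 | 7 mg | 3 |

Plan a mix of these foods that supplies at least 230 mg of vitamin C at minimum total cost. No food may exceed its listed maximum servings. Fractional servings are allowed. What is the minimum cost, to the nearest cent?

Cost per mg of vitamin C: bell pepper $0.0054, orange $0.0064, sweet potato $0.0203, carrots $0.0571, spinach $0.0656.
Take 2 servings of bell pepper: +222.0 mg vitamin C for $1.20 (total $1.20, still need 8.0 mg).
Take 0.1455 servings of orange: +8.0 mg vitamin C for $0.05 (total $1.25, still need 0.0 mg).
Greedy by cheapest-per-mg is optimal for a single linear constraint, so the minimum cost is $1.25.

$1.25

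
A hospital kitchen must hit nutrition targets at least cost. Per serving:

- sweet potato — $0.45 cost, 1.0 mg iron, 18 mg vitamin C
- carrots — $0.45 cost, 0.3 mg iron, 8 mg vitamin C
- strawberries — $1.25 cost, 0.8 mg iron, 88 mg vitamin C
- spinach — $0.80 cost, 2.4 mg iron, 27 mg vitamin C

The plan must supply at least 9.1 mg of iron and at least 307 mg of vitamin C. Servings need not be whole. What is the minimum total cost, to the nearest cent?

Two binding constraints pin down two serving amounts, so the optimal mix uses at most two foods. The candidates are each food alone (scaled to the tighter of iron/vitamin C) and each pair with both constraints tight.
sweet potato only: max(9.1/1.0, 307/18) = 17.06 servings → $7.67.
carrots only: max(9.1/0.3, 307/8) = 38.38 servings → $17.27.
strawberries only: max(9.1/0.8, 307/88) = 11.38 servings → $14.22.
spinach only: max(9.1/2.4, 307/27) = 11.37 servings → $9.10.
sweet potato + carrots: the both-tight solution has a negative serving — not a feasible corner.
sweet potato + strawberries with both tight: 7.543 servings and 1.946 servings → $5.83.
sweet potato + spinach with both targets exact would need a negative amount; discard.
carrots + strawberries with both tight: 27.76 servings and 0.965 servings → $13.70.
carrots + spinach with both targets exact would need a negative amount; discard.
strawberries + spinach with both tight: 2.59 servings and 2.928 servings → $5.58.
So the least-cost plan costs $5.58.

$5.58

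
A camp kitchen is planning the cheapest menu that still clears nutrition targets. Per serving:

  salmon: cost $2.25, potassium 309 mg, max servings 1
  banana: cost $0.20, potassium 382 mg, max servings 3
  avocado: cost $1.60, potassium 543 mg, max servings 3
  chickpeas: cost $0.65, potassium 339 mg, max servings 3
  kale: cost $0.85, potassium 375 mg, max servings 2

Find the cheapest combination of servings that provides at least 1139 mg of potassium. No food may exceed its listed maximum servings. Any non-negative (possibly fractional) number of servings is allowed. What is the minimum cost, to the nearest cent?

$0.60

Cost per mg of potassium: banana $0.0005, chickpeas $0.0019, kale $0.0023, avocado $0.0029, salmon $0.0073.
Take 2.982 servings of banana: +1139.0 mg potassium for $0.60 (total $0.60, still need 0.0 mg).
Greedy by cheapest-per-mg is optimal for a single linear constraint, so the minimum cost is $0.60.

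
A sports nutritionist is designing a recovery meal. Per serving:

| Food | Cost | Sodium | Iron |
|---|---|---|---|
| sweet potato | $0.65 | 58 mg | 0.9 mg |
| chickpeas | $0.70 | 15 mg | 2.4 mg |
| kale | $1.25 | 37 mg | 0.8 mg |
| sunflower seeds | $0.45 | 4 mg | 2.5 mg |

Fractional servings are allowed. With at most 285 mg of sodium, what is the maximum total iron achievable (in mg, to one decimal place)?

178.1 mg

Iron per mg sodium: sunflower seeds 0.625, chickpeas 0.16, kale 0.02162, sweet potato 0.01552.
With no serving limits, spend the whole sodium allowance on sunflower seeds: 285 mg / 4 mg × 2.5 mg = 178.1 mg.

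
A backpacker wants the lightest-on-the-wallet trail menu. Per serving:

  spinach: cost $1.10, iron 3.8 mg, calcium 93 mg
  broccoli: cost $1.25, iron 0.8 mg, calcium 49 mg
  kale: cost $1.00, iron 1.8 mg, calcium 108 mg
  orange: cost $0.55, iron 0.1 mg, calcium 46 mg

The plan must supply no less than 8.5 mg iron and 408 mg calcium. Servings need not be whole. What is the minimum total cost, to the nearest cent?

$3.96

spinach only: max(8.5/3.8, 408/93) = 4.387 servings → $4.83.
broccoli only: max(8.5/0.8, 408/49) = 10.62 servings → $13.28.
kale only: max(8.5/1.8, 408/108) = 4.722 servings → $4.72.
orange only: max(8.5/0.1, 408/46) = 85 servings → $46.75.
spinach + broccoli with both tight: 0.8059 servings and 6.797 servings → $9.38.
spinach + kale with both tight: 0.7556 servings and 3.127 servings → $3.96.
spinach + orange with both tight: 2.116 servings and 4.592 servings → $4.85.
broccoli + kale: the both-tight solution has a negative serving — not a feasible corner.
broccoli + orange: the both-tight solution has a negative serving — not a feasible corner.
kale + orange with both targets exact would need a negative amount; discard.
The minimum over all feasible corners is $3.96.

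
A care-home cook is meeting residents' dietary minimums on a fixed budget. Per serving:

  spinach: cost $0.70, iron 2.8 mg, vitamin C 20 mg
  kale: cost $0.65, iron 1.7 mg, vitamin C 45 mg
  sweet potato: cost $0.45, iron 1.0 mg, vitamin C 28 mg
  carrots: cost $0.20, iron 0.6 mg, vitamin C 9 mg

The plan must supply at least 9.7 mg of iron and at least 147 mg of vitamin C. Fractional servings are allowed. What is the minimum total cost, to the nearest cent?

$2.96

This is a tiny linear program; its minimum lies at a vertex of the feasible set. List the vertices and price them.
spinach only: max(9.7/2.8, 147/20) = 7.35 servings → $5.14.
kale only: max(9.7/1.7, 147/45) = 5.706 servings → $3.71.
sweet potato only: max(9.7/1.0, 147/28) = 9.7 servings → $4.37.
carrots only: max(9.7/0.6, 147/9) = 16.33 servings → $3.27.
spinach + kale with both tight: 2.028 servings and 2.365 servings → $2.96.
spinach + sweet potato with both tight: 2.134 servings and 3.726 servings → $3.17.
spinach + carrots: intersection lies outside the first quadrant.
kale + sweet potato: the both-tight solution has a negative serving — not a feasible corner.
kale + carrots with both tight: 0.07692 servings and 15.95 servings → $3.24.
sweet potato + carrots with both tight: 0.1154 servings and 15.97 servings → $3.25.
The minimum over all feasible corners is $2.96.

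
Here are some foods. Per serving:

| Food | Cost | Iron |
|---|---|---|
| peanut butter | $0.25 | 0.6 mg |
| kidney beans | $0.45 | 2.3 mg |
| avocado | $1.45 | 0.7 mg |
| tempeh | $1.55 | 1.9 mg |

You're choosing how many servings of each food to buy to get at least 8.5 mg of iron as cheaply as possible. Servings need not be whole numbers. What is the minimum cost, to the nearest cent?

Cost per mg of iron: kidney beans $0.1957, peanut butter $0.4167, tempeh $0.8158, avocado $2.0714.
With no serving limits, use only kidney beans: 8.5 mg / 2.3 mg = 3.696 servings × $0.45 = $1.66.

$1.66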